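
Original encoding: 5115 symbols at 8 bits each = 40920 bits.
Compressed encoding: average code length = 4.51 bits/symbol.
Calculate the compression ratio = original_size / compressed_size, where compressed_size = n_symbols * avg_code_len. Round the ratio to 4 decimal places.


original_size = n_symbols * orig_bits = 5115 * 8 = 40920 bits
compressed_size = n_symbols * avg_code_len = 5115 * 4.51 = 23068.65 bits
ratio = original_size / compressed_size = 40920 / 23068.65 = 1.7738

Compression ratio = 1.7738


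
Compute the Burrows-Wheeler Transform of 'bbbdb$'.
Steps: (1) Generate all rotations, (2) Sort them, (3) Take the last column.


Rotations (sorted):
  0: $bbbdb -> last char: b
  1: b$bbbd -> last char: d
  2: bbbdb$ -> last char: $
  3: bbdb$b -> last char: b
  4: bdb$bb -> last char: b
  5: db$bbb -> last char: b


BWT = bd$bbb


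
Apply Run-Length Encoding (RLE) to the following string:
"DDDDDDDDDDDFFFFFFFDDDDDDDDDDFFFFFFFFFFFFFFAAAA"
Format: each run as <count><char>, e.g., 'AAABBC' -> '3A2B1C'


Scanning runs left to right:
  i=0: run of 'D' x 11 -> '11D'
  i=11: run of 'F' x 7 -> '7F'
  i=18: run of 'D' x 10 -> '10D'
  i=28: run of 'F' x 14 -> '14F'
  i=42: run of 'A' x 4 -> '4A'

RLE = 11D7F10D14F4A


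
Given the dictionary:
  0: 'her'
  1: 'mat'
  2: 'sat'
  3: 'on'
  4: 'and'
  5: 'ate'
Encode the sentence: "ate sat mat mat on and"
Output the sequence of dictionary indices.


Look up each word in the dictionary:
  'ate' -> 5
  'sat' -> 2
  'mat' -> 1
  'mat' -> 1
  'on' -> 3
  'and' -> 4

Encoded: [5, 2, 1, 1, 3, 4]


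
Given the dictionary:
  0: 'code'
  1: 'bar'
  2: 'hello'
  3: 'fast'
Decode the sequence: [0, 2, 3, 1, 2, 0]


Look up each index in the dictionary:
  0 -> 'code'
  2 -> 'hello'
  3 -> 'fast'
  1 -> 'bar'
  2 -> 'hello'
  0 -> 'code'

Decoded: "code hello fast bar hello code"


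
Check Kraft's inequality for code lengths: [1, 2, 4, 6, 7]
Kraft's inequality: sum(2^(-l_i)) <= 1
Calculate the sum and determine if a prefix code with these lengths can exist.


Sum = 2^(-1) + 2^(-2) + 2^(-4) + 2^(-6) + 2^(-7)
    = 0.5 + 0.25 + 0.0625 + 0.015625 + 0.0078125
    = 107/128 = 0.8359375
Since 0.8359375 <= 1, Kraft's inequality IS satisfied.
A prefix code with these lengths CAN exist.

Kraft sum = 0.8359375. Satisfied.


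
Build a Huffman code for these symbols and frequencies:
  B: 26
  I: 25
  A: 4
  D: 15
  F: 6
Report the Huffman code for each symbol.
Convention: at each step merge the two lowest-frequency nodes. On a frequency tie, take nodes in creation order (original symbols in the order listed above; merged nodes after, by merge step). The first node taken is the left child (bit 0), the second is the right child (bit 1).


Huffman tree construction:
Step 1: Merge A(4) + F(6) = 10
Step 2: Merge (A+F)(10) + D(15) = 25
Step 3: Merge I(25) + ((A+F)+D)(25) = 50
Step 4: Merge B(26) + (I+((A+F)+D))(50) = 76
Read each symbol's code off the tree from the root (left child = 0, right child = 1).

Codes:
  B: 0 (length 1)
  I: 10 (length 2)
  A: 1100 (length 4)
  D: 111 (length 3)
  F: 1101 (length 4)
Average code length: 161/76 = 2.1184 bits/symbol


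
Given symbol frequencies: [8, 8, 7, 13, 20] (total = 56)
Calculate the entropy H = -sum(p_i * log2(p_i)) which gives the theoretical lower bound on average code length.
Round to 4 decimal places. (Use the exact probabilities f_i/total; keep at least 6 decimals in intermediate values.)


Per-symbol terms -p_i * log2(p_i) with p_i = f_i/56:
  p = 8/56 = 0.142857: log2(p) = -2.807355, -p*log2(p) = 0.401051
  p = 8/56 = 0.142857: log2(p) = -2.807355, -p*log2(p) = 0.401051
  p = 7/56 = 0.125000: log2(p) = -3.000000, -p*log2(p) = 0.375000
  p = 13/56 = 0.232143: log2(p) = -2.106915, -p*log2(p) = 0.489105
  p = 20/56 = 0.357143: log2(p) = -1.485427, -p*log2(p) = 0.530510
H = 0.401051 + 0.401051 + 0.375000 + 0.489105 + 0.530510 = 2.196717

H = 2.1967 bits/symbol


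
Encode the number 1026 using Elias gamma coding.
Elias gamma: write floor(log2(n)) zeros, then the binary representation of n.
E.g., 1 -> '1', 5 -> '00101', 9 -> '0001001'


num_bits = floor(log2(1026)) + 1 = 11
leading_zeros = num_bits - 1 = 10
binary(1026) = 10000000010

Elias gamma(1026) = '0000000000' + '10000000010' = 000000000010000000010 (21 bits)


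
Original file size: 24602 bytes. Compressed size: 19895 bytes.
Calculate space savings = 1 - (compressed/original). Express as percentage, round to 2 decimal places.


ratio = compressed/original = 19895/24602 = 0.808674
savings = 1 - ratio = 1 - 0.808674 = 0.191326
as a percentage: 0.191326 * 100 = 19.13%

Space savings = 1 - 19895/24602 = 19.13%


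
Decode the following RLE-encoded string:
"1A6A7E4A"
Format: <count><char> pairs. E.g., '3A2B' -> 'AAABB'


Expanding each <count><char> pair:
  1A -> 'A'
  6A -> 'AAAAAA'
  7E -> 'EEEEEEE'
  4A -> 'AAAA'

Decoded = AAAAAAAEEEEEEEAAAA


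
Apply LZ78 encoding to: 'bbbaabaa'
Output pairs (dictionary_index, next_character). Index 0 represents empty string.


LZ78 encoding steps:
Dictionary: {0: ''}
Step 1: w='' (idx 0), next='b' -> output (0, 'b'), add 'b' as idx 1
Step 2: w='b' (idx 1), next='b' -> output (1, 'b'), add 'bb' as idx 2
Step 3: w='' (idx 0), next='a' -> output (0, 'a'), add 'a' as idx 3
Step 4: w='a' (idx 3), next='b' -> output (3, 'b'), add 'ab' as idx 4
Step 5: w='a' (idx 3), next='a' -> output (3, 'a'), add 'aa' as idx 5


Encoded: [(0, 'b'), (1, 'b'), (0, 'a'), (3, 'b'), (3, 'a')]


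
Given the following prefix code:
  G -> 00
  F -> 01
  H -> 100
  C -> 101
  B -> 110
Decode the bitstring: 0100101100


Decoding step by step:
Bits 01 -> F
Bits 00 -> G
Bits 101 -> C
Bits 100 -> H


Decoded message: FGCH


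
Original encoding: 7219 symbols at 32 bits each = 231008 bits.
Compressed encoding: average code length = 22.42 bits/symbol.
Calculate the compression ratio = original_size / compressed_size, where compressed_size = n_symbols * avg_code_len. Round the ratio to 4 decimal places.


original_size = n_symbols * orig_bits = 7219 * 32 = 231008 bits
compressed_size = n_symbols * avg_code_len = 7219 * 22.42 = 161849.98 bits
ratio = original_size / compressed_size = 231008 / 161849.98 = 1.4273

Compression ratio = 1.4273


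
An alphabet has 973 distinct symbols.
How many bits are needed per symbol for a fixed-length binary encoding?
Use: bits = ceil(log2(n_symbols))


log2(973) = 9.9263
Bracket: 2^9 = 512 < 973 <= 2^10 = 1024
So ceil(log2(973)) = 10

bits = ceil(log2(973)) = ceil(9.9263) = 10 bits


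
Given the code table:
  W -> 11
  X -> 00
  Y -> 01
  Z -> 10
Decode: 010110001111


Decoding:
01 -> Y
01 -> Y
10 -> Z
00 -> X
11 -> W
11 -> W


Result: YYZXWW


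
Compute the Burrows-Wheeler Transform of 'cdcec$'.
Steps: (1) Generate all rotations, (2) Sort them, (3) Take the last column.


Rotations (sorted):
  0: $cdcec -> last char: c
  1: c$cdce -> last char: e
  2: cdcec$ -> last char: $
  3: cec$cd -> last char: d
  4: dcec$c -> last char: c
  5: ec$cdc -> last char: c


BWT = ce$dcc


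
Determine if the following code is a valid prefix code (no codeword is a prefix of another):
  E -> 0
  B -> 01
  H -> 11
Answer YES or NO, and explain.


Checking each pair (does one codeword prefix another?):
  E='0' vs B='01': prefix -- VIOLATION

NO -- this is NOT a valid prefix code. E (0) is a prefix of B (01).


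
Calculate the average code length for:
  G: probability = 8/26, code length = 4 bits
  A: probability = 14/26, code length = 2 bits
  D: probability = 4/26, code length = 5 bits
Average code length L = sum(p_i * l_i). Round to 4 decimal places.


Weighted contributions p_i * l_i:
  G: (8/26) * 4 = 32/26
  A: (14/26) * 2 = 28/26
  D: (4/26) * 5 = 20/26
Sum = (32 + 28 + 20)/26 = 80/26

L = 80/26 = 3.0769 bits/symbol


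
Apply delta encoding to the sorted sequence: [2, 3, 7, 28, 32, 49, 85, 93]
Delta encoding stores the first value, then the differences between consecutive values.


First value: 2
Deltas:
  3 - 2 = 1
  7 - 3 = 4
  28 - 7 = 21
  32 - 28 = 4
  49 - 32 = 17
  85 - 49 = 36
  93 - 85 = 8


Delta encoded: [2, 1, 4, 21, 4, 17, 36, 8]


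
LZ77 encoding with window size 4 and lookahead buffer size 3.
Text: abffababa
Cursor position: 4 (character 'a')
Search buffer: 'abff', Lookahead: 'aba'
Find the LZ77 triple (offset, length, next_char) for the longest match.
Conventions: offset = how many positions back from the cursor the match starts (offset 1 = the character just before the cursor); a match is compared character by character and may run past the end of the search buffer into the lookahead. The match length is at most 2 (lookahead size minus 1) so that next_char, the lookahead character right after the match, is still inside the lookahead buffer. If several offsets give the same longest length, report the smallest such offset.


Try each offset into the search buffer:
  offset=1 (pos 3, char 'f'): match length 0
  offset=2 (pos 2, char 'f'): match length 0
  offset=3 (pos 1, char 'b'): match length 0
  offset=4 (pos 0, char 'a'): match length 2
Longest match has length 2 at offset 4.
next_char = character at position 4 + 2 = 6 -> 'a'

Best match: offset=4, length=2 (matching 'ab' starting at position 0)
LZ77 triple: (4, 2, 'a')


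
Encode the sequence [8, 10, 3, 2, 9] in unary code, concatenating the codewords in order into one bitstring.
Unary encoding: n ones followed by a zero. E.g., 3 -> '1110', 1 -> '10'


Encode each number as n ones followed by a terminating 0:
  8 -> 111111110 (9 bits)
  10 -> 11111111110 (11 bits)
  3 -> 1110 (4 bits)
  2 -> 110 (3 bits)
  9 -> 1111111110 (10 bits)
Total length = 9 + 11 + 4 + 3 + 10 = 37 bits.

Unary([8, 10, 3, 2, 9]) = 1111111101111111111011101101111111110 (37 bits)


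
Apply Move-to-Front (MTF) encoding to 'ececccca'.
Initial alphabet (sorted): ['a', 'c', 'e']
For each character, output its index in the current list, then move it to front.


MTF encoding:
'e': index 2 in ['a', 'c', 'e'] -> ['e', 'a', 'c']
'c': index 2 in ['e', 'a', 'c'] -> ['c', 'e', 'a']
'e': index 1 in ['c', 'e', 'a'] -> ['e', 'c', 'a']
'c': index 1 in ['e', 'c', 'a'] -> ['c', 'e', 'a']
'c': index 0 in ['c', 'e', 'a'] -> ['c', 'e', 'a']
'c': index 0 in ['c', 'e', 'a'] -> ['c', 'e', 'a']
'c': index 0 in ['c', 'e', 'a'] -> ['c', 'e', 'a']
'a': index 2 in ['c', 'e', 'a'] -> ['a', 'c', 'e']


Output: [2, 2, 1, 1, 0, 0, 0, 2]


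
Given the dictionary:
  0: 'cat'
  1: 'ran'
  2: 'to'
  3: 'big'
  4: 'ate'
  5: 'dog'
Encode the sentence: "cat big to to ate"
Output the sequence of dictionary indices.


Look up each word in the dictionary:
  'cat' -> 0
  'big' -> 3
  'to' -> 2
  'to' -> 2
  'ate' -> 4

Encoded: [0, 3, 2, 2, 4]


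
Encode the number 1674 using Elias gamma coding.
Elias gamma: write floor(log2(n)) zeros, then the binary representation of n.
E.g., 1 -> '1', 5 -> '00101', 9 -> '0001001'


num_bits = floor(log2(1674)) + 1 = 11
leading_zeros = num_bits - 1 = 10
binary(1674) = 11010001010

Elias gamma(1674) = '0000000000' + '11010001010' = 000000000011010001010 (21 bits)


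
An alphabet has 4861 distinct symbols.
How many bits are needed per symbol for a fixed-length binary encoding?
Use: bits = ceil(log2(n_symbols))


log2(4861) = 12.247
Bracket: 2^12 = 4096 < 4861 <= 2^13 = 8192
So ceil(log2(4861)) = 13

bits = ceil(log2(4861)) = ceil(12.247) = 13 bits


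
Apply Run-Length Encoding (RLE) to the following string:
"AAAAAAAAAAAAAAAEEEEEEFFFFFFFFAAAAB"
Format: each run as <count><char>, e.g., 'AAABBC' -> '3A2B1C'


Scanning runs left to right:
  i=0: run of 'A' x 15 -> '15A'
  i=15: run of 'E' x 6 -> '6E'
  i=21: run of 'F' x 8 -> '8F'
  i=29: run of 'A' x 4 -> '4A'
  i=33: run of 'B' x 1 -> '1B'

RLE = 15A6E8F4A1B


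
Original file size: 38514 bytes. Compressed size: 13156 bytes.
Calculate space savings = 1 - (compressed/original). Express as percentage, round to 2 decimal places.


ratio = compressed/original = 13156/38514 = 0.34159
savings = 1 - ratio = 1 - 0.34159 = 0.65841
as a percentage: 0.65841 * 100 = 65.84%

Space savings = 1 - 13156/38514 = 65.84%


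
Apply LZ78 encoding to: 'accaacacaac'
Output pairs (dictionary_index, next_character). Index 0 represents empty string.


LZ78 encoding steps:
Dictionary: {0: ''}
Step 1: w='' (idx 0), next='a' -> output (0, 'a'), add 'a' as idx 1
Step 2: w='' (idx 0), next='c' -> output (0, 'c'), add 'c' as idx 2
Step 3: w='c' (idx 2), next='a' -> output (2, 'a'), add 'ca' as idx 3
Step 4: w='a' (idx 1), next='c' -> output (1, 'c'), add 'ac' as idx 4
Step 5: w='ac' (idx 4), next='a' -> output (4, 'a'), add 'aca' as idx 5
Step 6: w='ac' (idx 4), end of input -> output (4, '')


Encoded: [(0, 'a'), (0, 'c'), (2, 'a'), (1, 'c'), (4, 'a'), (4, '')]


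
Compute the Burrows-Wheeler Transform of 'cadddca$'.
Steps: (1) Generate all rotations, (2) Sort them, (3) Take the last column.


Rotations (sorted):
  0: $cadddca -> last char: a
  1: a$cadddc -> last char: c
  2: adddca$c -> last char: c
  3: ca$caddd -> last char: d
  4: cadddca$ -> last char: $
  5: dca$cadd -> last char: d
  6: ddca$cad -> last char: d
  7: dddca$ca -> last char: a


BWT = accd$dda


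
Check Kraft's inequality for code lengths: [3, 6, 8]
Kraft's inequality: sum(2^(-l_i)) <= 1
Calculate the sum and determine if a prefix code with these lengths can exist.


Sum = 2^(-3) + 2^(-6) + 2^(-8)
    = 0.125 + 0.015625 + 0.00390625
    = 37/256 = 0.14453125
Since 0.14453125 <= 1, Kraft's inequality IS satisfied.
A prefix code with these lengths CAN exist.

Kraft sum = 0.14453125. Satisfied.


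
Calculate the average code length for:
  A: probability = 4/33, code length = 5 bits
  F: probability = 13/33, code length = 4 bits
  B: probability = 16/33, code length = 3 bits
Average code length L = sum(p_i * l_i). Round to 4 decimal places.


Weighted contributions p_i * l_i:
  A: (4/33) * 5 = 20/33
  F: (13/33) * 4 = 52/33
  B: (16/33) * 3 = 48/33
Sum = (20 + 52 + 48)/33 = 120/33

L = 120/33 = 3.6364 bits/symbol


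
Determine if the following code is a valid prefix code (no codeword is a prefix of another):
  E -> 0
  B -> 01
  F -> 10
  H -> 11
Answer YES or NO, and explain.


Checking each pair (does one codeword prefix another?):
  E='0' vs B='01': prefix -- VIOLATION

NO -- this is NOT a valid prefix code. E (0) is a prefix of B (01).


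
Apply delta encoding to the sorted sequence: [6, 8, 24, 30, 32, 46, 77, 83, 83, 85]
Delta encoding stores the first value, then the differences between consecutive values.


First value: 6
Deltas:
  8 - 6 = 2
  24 - 8 = 16
  30 - 24 = 6
  32 - 30 = 2
  46 - 32 = 14
  77 - 46 = 31
  83 - 77 = 6
  83 - 83 = 0
  85 - 83 = 2


Delta encoded: [6, 2, 16, 6, 2, 14, 31, 6, 0, 2]


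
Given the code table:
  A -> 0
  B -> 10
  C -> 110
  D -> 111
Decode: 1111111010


Decoding:
111 -> D
111 -> D
10 -> B
10 -> B


Result: DDBB


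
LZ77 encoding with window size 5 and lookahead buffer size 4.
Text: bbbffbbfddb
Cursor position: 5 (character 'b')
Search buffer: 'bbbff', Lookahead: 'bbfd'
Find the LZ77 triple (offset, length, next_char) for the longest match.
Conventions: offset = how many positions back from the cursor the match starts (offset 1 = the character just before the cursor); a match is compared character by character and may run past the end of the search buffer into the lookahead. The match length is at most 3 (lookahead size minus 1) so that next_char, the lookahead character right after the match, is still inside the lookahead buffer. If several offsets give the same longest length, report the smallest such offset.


Try each offset into the search buffer:
  offset=1 (pos 4, char 'f'): match length 0
  offset=2 (pos 3, char 'f'): match length 0
  offset=3 (pos 2, char 'b'): match length 1
  offset=4 (pos 1, char 'b'): match length 3
  offset=5 (pos 0, char 'b'): match length 2
Longest match has length 3 at offset 4.
next_char = character at position 5 + 3 = 8 -> 'd'

Best match: offset=4, length=3 (matching 'bbf' starting at position 1)
LZ77 triple: (4, 3, 'd')


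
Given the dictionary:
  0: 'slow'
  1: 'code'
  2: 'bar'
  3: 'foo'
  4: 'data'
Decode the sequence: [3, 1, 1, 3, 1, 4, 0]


Look up each index in the dictionary:
  3 -> 'foo'
  1 -> 'code'
  1 -> 'code'
  3 -> 'foo'
  1 -> 'code'
  4 -> 'data'
  0 -> 'slow'

Decoded: "foo code code foo code data slow"


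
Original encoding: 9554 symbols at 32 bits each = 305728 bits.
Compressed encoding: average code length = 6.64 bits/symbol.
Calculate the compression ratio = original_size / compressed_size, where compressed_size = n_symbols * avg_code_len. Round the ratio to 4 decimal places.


original_size = n_symbols * orig_bits = 9554 * 32 = 305728 bits
compressed_size = n_symbols * avg_code_len = 9554 * 6.64 = 63438.56 bits
ratio = original_size / compressed_size = 305728 / 63438.56 = 4.8193

Compression ratio = 4.8193


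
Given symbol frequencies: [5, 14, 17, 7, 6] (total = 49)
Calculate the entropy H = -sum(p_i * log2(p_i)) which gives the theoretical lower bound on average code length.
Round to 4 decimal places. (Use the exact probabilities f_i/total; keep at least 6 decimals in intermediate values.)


Per-symbol terms -p_i * log2(p_i) with p_i = f_i/49:
  p = 5/49 = 0.102041: log2(p) = -3.292782, -p*log2(p) = 0.335998
  p = 14/49 = 0.285714: log2(p) = -1.807355, -p*log2(p) = 0.516387
  p = 17/49 = 0.346939: log2(p) = -1.527247, -p*log2(p) = 0.529861
  p = 7/49 = 0.142857: log2(p) = -2.807355, -p*log2(p) = 0.401051
  p = 6/49 = 0.122449: log2(p) = -3.029747, -p*log2(p) = 0.370989
H = 0.335998 + 0.516387 + 0.529861 + 0.401051 + 0.370989 = 2.154286

H = 2.1543 bits/symbol


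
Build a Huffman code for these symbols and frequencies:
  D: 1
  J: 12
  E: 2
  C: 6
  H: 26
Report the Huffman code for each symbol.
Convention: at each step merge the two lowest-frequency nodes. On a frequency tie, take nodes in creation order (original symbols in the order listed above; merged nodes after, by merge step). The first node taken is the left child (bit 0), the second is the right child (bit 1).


Huffman tree construction:
Step 1: Merge D(1) + E(2) = 3
Step 2: Merge (D+E)(3) + C(6) = 9
Step 3: Merge ((D+E)+C)(9) + J(12) = 21
Step 4: Merge (((D+E)+C)+J)(21) + H(26) = 47
Read each symbol's code off the tree from the root (left child = 0, right child = 1).

Codes:
  D: 0000 (length 4)
  J: 01 (length 2)
  E: 0001 (length 4)
  C: 001 (length 3)
  H: 1 (length 1)
Average code length: 80/47 = 1.7021 bits/symbol


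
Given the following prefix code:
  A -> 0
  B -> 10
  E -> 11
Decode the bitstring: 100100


Decoding step by step:
Bits 10 -> B
Bits 0 -> A
Bits 10 -> B
Bits 0 -> A


Decoded message: BABA


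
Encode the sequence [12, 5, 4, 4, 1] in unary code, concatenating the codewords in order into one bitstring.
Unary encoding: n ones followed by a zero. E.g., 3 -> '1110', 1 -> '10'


Encode each number as n ones followed by a terminating 0:
  12 -> 1111111111110 (13 bits)
  5 -> 111110 (6 bits)
  4 -> 11110 (5 bits)
  4 -> 11110 (5 bits)
  1 -> 10 (2 bits)
Total length = 13 + 6 + 5 + 5 + 2 = 31 bits.

Unary([12, 5, 4, 4, 1]) = 1111111111110111110111101111010 (31 bits)


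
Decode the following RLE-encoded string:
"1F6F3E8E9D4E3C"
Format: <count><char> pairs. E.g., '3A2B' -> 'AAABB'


Expanding each <count><char> pair:
  1F -> 'F'
  6F -> 'FFFFFF'
  3E -> 'EEE'
  8E -> 'EEEEEEEE'
  9D -> 'DDDDDDDDD'
  4E -> 'EEEE'
  3C -> 'CCC'

Decoded = FFFFFFFEEEEEEEEEEEDDDDDDDDDEEEECCC


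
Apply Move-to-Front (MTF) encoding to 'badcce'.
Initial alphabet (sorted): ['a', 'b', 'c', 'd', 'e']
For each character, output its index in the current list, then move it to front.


MTF encoding:
'b': index 1 in ['a', 'b', 'c', 'd', 'e'] -> ['b', 'a', 'c', 'd', 'e']
'a': index 1 in ['b', 'a', 'c', 'd', 'e'] -> ['a', 'b', 'c', 'd', 'e']
'd': index 3 in ['a', 'b', 'c', 'd', 'e'] -> ['d', 'a', 'b', 'c', 'e']
'c': index 3 in ['d', 'a', 'b', 'c', 'e'] -> ['c', 'd', 'a', 'b', 'e']
'c': index 0 in ['c', 'd', 'a', 'b', 'e'] -> ['c', 'd', 'a', 'b', 'e']
'e': index 4 in ['c', 'd', 'a', 'b', 'e'] -> ['e', 'c', 'd', 'a', 'b']


Output: [1, 1, 3, 3, 0, 4]


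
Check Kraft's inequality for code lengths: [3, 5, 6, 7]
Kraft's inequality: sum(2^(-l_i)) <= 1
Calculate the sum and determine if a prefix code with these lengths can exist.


Sum = 2^(-3) + 2^(-5) + 2^(-6) + 2^(-7)
    = 0.125 + 0.03125 + 0.015625 + 0.0078125
    = 23/128 = 0.1796875
Since 0.1796875 <= 1, Kraft's inequality IS satisfied.
A prefix code with these lengths CAN exist.

Kraft sum = 0.1796875. Satisfied.


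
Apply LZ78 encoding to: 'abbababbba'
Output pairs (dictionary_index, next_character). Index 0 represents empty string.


LZ78 encoding steps:
Dictionary: {0: ''}
Step 1: w='' (idx 0), next='a' -> output (0, 'a'), add 'a' as idx 1
Step 2: w='' (idx 0), next='b' -> output (0, 'b'), add 'b' as idx 2
Step 3: w='b' (idx 2), next='a' -> output (2, 'a'), add 'ba' as idx 3
Step 4: w='ba' (idx 3), next='b' -> output (3, 'b'), add 'bab' as idx 4
Step 5: w='b' (idx 2), next='b' -> output (2, 'b'), add 'bb' as idx 5
Step 6: w='a' (idx 1), end of input -> output (1, '')


Encoded: [(0, 'a'), (0, 'b'), (2, 'a'), (3, 'b'), (2, 'b'), (1, '')]


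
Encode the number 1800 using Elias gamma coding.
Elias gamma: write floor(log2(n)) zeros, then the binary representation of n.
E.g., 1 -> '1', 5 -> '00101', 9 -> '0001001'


num_bits = floor(log2(1800)) + 1 = 11
leading_zeros = num_bits - 1 = 10
binary(1800) = 11100001000

Elias gamma(1800) = '0000000000' + '11100001000' = 000000000011100001000 (21 bits)


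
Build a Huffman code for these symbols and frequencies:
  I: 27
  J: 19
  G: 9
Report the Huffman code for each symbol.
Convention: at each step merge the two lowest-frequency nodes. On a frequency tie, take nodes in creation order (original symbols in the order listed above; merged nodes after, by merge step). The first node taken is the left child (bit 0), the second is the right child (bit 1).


Huffman tree construction:
Step 1: Merge G(9) + J(19) = 28
Step 2: Merge I(27) + (G+J)(28) = 55
Read each symbol's code off the tree from the root (left child = 0, right child = 1).

Codes:
  I: 0 (length 1)
  J: 11 (length 2)
  G: 10 (length 2)
Average code length: 83/55 = 1.5091 bits/symbol


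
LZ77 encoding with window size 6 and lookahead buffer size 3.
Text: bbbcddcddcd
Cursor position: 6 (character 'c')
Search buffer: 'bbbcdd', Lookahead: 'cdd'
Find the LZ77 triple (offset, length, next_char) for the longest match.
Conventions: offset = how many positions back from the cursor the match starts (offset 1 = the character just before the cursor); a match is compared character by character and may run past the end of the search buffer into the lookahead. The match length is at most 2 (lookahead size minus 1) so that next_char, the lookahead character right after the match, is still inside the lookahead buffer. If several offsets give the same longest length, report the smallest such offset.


Try each offset into the search buffer:
  offset=1 (pos 5, char 'd'): match length 0
  offset=2 (pos 4, char 'd'): match length 0
  offset=3 (pos 3, char 'c'): match length 2
  offset=4 (pos 2, char 'b'): match length 0
  offset=5 (pos 1, char 'b'): match length 0
  offset=6 (pos 0, char 'b'): match length 0
Longest match has length 2 at offset 3.
next_char = character at position 6 + 2 = 8 -> 'd'

Best match: offset=3, length=2 (matching 'cd' starting at position 3)
LZ77 triple: (3, 2, 'd')


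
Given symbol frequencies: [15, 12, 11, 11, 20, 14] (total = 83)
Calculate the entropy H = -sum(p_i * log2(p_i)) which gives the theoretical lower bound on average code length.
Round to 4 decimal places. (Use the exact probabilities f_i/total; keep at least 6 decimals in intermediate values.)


Per-symbol terms -p_i * log2(p_i) with p_i = f_i/83:
  p = 15/83 = 0.180723: log2(p) = -2.468149, -p*log2(p) = 0.446051
  p = 12/83 = 0.144578: log2(p) = -2.790077, -p*log2(p) = 0.403385
  p = 11/83 = 0.132530: log2(p) = -2.915608, -p*log2(p) = 0.386406
  p = 11/83 = 0.132530: log2(p) = -2.915608, -p*log2(p) = 0.386406
  p = 20/83 = 0.240964: log2(p) = -2.053111, -p*log2(p) = 0.494726
  p = 14/83 = 0.168675: log2(p) = -2.567685, -p*log2(p) = 0.433103
H = 0.446051 + 0.403385 + 0.386406 + 0.386406 + 0.494726 + 0.433103 = 2.550077

H = 2.5501 bits/symbol


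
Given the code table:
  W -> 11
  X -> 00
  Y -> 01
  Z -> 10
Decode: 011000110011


Decoding:
01 -> Y
10 -> Z
00 -> X
11 -> W
00 -> X
11 -> W


Result: YZXWXW


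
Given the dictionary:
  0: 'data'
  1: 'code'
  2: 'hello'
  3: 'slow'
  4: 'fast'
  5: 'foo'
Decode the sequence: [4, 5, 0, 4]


Look up each index in the dictionary:
  4 -> 'fast'
  5 -> 'foo'
  0 -> 'data'
  4 -> 'fast'

Decoded: "fast foo data fast"


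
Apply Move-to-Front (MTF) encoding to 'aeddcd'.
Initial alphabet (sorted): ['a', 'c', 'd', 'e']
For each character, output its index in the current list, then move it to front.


MTF encoding:
'a': index 0 in ['a', 'c', 'd', 'e'] -> ['a', 'c', 'd', 'e']
'e': index 3 in ['a', 'c', 'd', 'e'] -> ['e', 'a', 'c', 'd']
'd': index 3 in ['e', 'a', 'c', 'd'] -> ['d', 'e', 'a', 'c']
'd': index 0 in ['d', 'e', 'a', 'c'] -> ['d', 'e', 'a', 'c']
'c': index 3 in ['d', 'e', 'a', 'c'] -> ['c', 'd', 'e', 'a']
'd': index 1 in ['c', 'd', 'e', 'a'] -> ['d', 'c', 'e', 'a']


Output: [0, 3, 3, 0, 3, 1]


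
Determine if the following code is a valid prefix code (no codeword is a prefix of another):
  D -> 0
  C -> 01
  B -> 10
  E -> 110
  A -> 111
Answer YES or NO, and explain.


Checking each pair (does one codeword prefix another?):
  D='0' vs C='01': prefix -- VIOLATION

NO -- this is NOT a valid prefix code. D (0) is a prefix of C (01).


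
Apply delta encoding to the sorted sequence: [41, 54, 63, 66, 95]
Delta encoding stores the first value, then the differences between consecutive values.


First value: 41
Deltas:
  54 - 41 = 13
  63 - 54 = 9
  66 - 63 = 3
  95 - 66 = 29


Delta encoded: [41, 13, 9, 3, 29]


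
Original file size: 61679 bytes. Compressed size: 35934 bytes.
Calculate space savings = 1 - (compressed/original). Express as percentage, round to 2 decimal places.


ratio = compressed/original = 35934/61679 = 0.582597
savings = 1 - ratio = 1 - 0.582597 = 0.417403
as a percentage: 0.417403 * 100 = 41.74%

Space savings = 1 - 35934/61679 = 41.74%


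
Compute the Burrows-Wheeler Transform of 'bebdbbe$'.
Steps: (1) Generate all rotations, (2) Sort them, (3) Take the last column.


Rotations (sorted):
  0: $bebdbbe -> last char: e
  1: bbe$bebd -> last char: d
  2: bdbbe$be -> last char: e
  3: be$bebdb -> last char: b
  4: bebdbbe$ -> last char: $
  5: dbbe$beb -> last char: b
  6: e$bebdbb -> last char: b
  7: ebdbbe$b -> last char: b


BWT = edeb$bbb


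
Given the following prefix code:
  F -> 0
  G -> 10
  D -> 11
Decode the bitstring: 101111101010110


Decoding step by step:
Bits 10 -> G
Bits 11 -> D
Bits 11 -> D
Bits 10 -> G
Bits 10 -> G
Bits 10 -> G
Bits 11 -> D
Bits 0 -> F


Decoded message: GDDGGGDF


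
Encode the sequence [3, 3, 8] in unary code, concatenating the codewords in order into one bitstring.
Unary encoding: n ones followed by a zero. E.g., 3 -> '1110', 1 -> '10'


Encode each number as n ones followed by a terminating 0:
  3 -> 1110 (4 bits)
  3 -> 1110 (4 bits)
  8 -> 111111110 (9 bits)
Total length = 4 + 4 + 9 = 17 bits.

Unary([3, 3, 8]) = 11101110111111110 (17 bits)


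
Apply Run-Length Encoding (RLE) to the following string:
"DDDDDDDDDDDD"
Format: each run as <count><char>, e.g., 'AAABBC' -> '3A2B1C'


Scanning runs left to right:
  i=0: run of 'D' x 12 -> '12D'

RLE = 12D


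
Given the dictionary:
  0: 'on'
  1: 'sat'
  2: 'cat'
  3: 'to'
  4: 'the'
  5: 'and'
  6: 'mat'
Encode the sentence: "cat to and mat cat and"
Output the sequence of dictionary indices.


Look up each word in the dictionary:
  'cat' -> 2
  'to' -> 3
  'and' -> 5
  'mat' -> 6
  'cat' -> 2
  'and' -> 5

Encoded: [2, 3, 5, 6, 2, 5]


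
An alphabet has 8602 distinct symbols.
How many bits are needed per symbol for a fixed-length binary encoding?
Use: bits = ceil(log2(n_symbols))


log2(8602) = 13.0705
Bracket: 2^13 = 8192 < 8602 <= 2^14 = 16384
So ceil(log2(8602)) = 14

bits = ceil(log2(8602)) = ceil(13.0705) = 14 bits


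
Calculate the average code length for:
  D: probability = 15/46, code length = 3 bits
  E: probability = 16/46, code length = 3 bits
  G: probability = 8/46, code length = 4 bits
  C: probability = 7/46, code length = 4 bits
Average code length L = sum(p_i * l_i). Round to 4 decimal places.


Weighted contributions p_i * l_i:
  D: (15/46) * 3 = 45/46
  E: (16/46) * 3 = 48/46
  G: (8/46) * 4 = 32/46
  C: (7/46) * 4 = 28/46
Sum = (45 + 48 + 32 + 28)/46 = 153/46

L = 153/46 = 3.3261 bits/symbol


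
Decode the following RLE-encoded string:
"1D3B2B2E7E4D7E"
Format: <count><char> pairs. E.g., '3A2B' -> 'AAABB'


Expanding each <count><char> pair:
  1D -> 'D'
  3B -> 'BBB'
  2B -> 'BB'
  2E -> 'EE'
  7E -> 'EEEEEEE'
  4D -> 'DDDD'
  7E -> 'EEEEEEE'

Decoded = DBBBBBEEEEEEEEEDDDDEEEEEEE


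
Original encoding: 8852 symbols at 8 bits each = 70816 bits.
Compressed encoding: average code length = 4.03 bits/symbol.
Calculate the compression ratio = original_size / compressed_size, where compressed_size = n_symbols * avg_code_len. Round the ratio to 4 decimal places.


original_size = n_symbols * orig_bits = 8852 * 8 = 70816 bits
compressed_size = n_symbols * avg_code_len = 8852 * 4.03 = 35673.56 bits
ratio = original_size / compressed_size = 70816 / 35673.56 = 1.9851

Compression ratio = 1.9851


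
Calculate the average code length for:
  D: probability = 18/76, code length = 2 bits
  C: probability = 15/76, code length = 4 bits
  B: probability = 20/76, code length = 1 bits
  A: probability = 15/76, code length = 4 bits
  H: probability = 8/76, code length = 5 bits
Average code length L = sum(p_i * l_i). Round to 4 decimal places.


Weighted contributions p_i * l_i:
  D: (18/76) * 2 = 36/76
  C: (15/76) * 4 = 60/76
  B: (20/76) * 1 = 20/76
  A: (15/76) * 4 = 60/76
  H: (8/76) * 5 = 40/76
Sum = (36 + 60 + 20 + 60 + 40)/76 = 216/76

L = 216/76 = 2.8421 bits/symbol


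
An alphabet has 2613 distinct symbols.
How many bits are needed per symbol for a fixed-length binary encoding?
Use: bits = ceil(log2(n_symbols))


log2(2613) = 11.3515
Bracket: 2^11 = 2048 < 2613 <= 2^12 = 4096
So ceil(log2(2613)) = 12

bits = ceil(log2(2613)) = ceil(11.3515) = 12 bits


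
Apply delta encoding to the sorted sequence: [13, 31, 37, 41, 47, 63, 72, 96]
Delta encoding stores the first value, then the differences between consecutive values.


First value: 13
Deltas:
  31 - 13 = 18
  37 - 31 = 6
  41 - 37 = 4
  47 - 41 = 6
  63 - 47 = 16
  72 - 63 = 9
  96 - 72 = 24


Delta encoded: [13, 18, 6, 4, 6, 16, 9, 24]


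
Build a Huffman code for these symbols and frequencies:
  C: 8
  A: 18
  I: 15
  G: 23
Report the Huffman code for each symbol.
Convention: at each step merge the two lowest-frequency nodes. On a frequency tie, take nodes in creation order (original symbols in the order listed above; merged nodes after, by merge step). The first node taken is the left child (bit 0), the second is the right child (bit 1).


Huffman tree construction:
Step 1: Merge C(8) + I(15) = 23
Step 2: Merge A(18) + G(23) = 41
Step 3: Merge (C+I)(23) + (A+G)(41) = 64
Read each symbol's code off the tree from the root (left child = 0, right child = 1).

Codes:
  C: 00 (length 2)
  A: 10 (length 2)
  I: 01 (length 2)
  G: 11 (length 2)
Average code length: 128/64 = 2.0000 bits/symbol


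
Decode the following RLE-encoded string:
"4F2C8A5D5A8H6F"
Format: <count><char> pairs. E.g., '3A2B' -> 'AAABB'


Expanding each <count><char> pair:
  4F -> 'FFFF'
  2C -> 'CC'
  8A -> 'AAAAAAAA'
  5D -> 'DDDDD'
  5A -> 'AAAAA'
  8H -> 'HHHHHHHH'
  6F -> 'FFFFFF'

Decoded = FFFFCCAAAAAAAADDDDDAAAAAHHHHHHHHFFFFFF


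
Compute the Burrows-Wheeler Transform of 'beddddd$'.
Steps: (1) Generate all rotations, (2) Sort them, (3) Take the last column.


Rotations (sorted):
  0: $beddddd -> last char: d
  1: beddddd$ -> last char: $
  2: d$bedddd -> last char: d
  3: dd$beddd -> last char: d
  4: ddd$bedd -> last char: d
  5: dddd$bed -> last char: d
  6: ddddd$be -> last char: e
  7: eddddd$b -> last char: b


BWT = d$ddddeb


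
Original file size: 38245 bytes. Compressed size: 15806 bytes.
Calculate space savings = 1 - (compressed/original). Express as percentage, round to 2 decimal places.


ratio = compressed/original = 15806/38245 = 0.413283
savings = 1 - ratio = 1 - 0.413283 = 0.586717
as a percentage: 0.586717 * 100 = 58.67%

Space savings = 1 - 15806/38245 = 58.67%


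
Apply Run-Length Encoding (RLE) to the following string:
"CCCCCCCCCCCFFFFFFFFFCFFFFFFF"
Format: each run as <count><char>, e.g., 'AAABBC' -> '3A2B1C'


Scanning runs left to right:
  i=0: run of 'C' x 11 -> '11C'
  i=11: run of 'F' x 9 -> '9F'
  i=20: run of 'C' x 1 -> '1C'
  i=21: run of 'F' x 7 -> '7F'

RLE = 11C9F1C7F


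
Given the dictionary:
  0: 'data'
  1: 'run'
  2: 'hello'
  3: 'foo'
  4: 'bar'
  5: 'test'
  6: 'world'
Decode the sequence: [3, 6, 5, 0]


Look up each index in the dictionary:
  3 -> 'foo'
  6 -> 'world'
  5 -> 'test'
  0 -> 'data'

Decoded: "foo world test data"


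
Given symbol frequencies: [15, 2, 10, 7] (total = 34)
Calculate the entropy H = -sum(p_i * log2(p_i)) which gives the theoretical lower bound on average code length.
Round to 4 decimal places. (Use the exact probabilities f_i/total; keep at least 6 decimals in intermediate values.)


Per-symbol terms -p_i * log2(p_i) with p_i = f_i/34:
  p = 15/34 = 0.441176: log2(p) = -1.180572, -p*log2(p) = 0.520841
  p = 2/34 = 0.058824: log2(p) = -4.087463, -p*log2(p) = 0.240439
  p = 10/34 = 0.294118: log2(p) = -1.765535, -p*log2(p) = 0.519275
  p = 7/34 = 0.205882: log2(p) = -2.280108, -p*log2(p) = 0.469434
H = 0.520841 + 0.240439 + 0.519275 + 0.469434 = 1.749989

H = 1.75 bits/symbol


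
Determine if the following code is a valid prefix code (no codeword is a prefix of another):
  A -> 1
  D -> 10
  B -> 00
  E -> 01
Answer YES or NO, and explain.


Checking each pair (does one codeword prefix another?):
  A='1' vs D='10': prefix -- VIOLATION

NO -- this is NOT a valid prefix code. A (1) is a prefix of D (10).


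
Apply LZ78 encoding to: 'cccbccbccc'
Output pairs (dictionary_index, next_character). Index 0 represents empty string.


LZ78 encoding steps:
Dictionary: {0: ''}
Step 1: w='' (idx 0), next='c' -> output (0, 'c'), add 'c' as idx 1
Step 2: w='c' (idx 1), next='c' -> output (1, 'c'), add 'cc' as idx 2
Step 3: w='' (idx 0), next='b' -> output (0, 'b'), add 'b' as idx 3
Step 4: w='cc' (idx 2), next='b' -> output (2, 'b'), add 'ccb' as idx 4
Step 5: w='cc' (idx 2), next='c' -> output (2, 'c'), add 'ccc' as idx 5


Encoded: [(0, 'c'), (1, 'c'), (0, 'b'), (2, 'b'), (2, 'c')]


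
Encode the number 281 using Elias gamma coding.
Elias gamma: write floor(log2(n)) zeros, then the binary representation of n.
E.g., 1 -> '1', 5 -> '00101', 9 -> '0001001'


num_bits = floor(log2(281)) + 1 = 9
leading_zeros = num_bits - 1 = 8
binary(281) = 100011001

Elias gamma(281) = '00000000' + '100011001' = 00000000100011001 (17 bits)


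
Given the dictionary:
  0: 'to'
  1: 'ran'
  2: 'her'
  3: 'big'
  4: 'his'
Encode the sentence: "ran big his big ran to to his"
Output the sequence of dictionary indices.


Look up each word in the dictionary:
  'ran' -> 1
  'big' -> 3
  'his' -> 4
  'big' -> 3
  'ran' -> 1
  'to' -> 0
  'to' -> 0
  'his' -> 4

Encoded: [1, 3, 4, 3, 1, 0, 0, 4]


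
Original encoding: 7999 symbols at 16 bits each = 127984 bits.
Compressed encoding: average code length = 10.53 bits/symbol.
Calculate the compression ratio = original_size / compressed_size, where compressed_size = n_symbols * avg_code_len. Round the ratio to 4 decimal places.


original_size = n_symbols * orig_bits = 7999 * 16 = 127984 bits
compressed_size = n_symbols * avg_code_len = 7999 * 10.53 = 84229.47 bits
ratio = original_size / compressed_size = 127984 / 84229.47 = 1.5195

Compression ratio = 1.5195


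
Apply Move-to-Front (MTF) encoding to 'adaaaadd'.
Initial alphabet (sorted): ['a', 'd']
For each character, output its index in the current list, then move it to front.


MTF encoding:
'a': index 0 in ['a', 'd'] -> ['a', 'd']
'd': index 1 in ['a', 'd'] -> ['d', 'a']
'a': index 1 in ['d', 'a'] -> ['a', 'd']
'a': index 0 in ['a', 'd'] -> ['a', 'd']
'a': index 0 in ['a', 'd'] -> ['a', 'd']
'a': index 0 in ['a', 'd'] -> ['a', 'd']
'd': index 1 in ['a', 'd'] -> ['d', 'a']
'd': index 0 in ['d', 'a'] -> ['d', 'a']


Output: [0, 1, 1, 0, 0, 0, 1, 0]


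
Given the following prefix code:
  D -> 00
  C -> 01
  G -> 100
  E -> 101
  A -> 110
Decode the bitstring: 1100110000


Decoding step by step:
Bits 110 -> A
Bits 01 -> C
Bits 100 -> G
Bits 00 -> D


Decoded message: ACGD


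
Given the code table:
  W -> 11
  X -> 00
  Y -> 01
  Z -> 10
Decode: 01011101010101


Decoding:
01 -> Y
01 -> Y
11 -> W
01 -> Y
01 -> Y
01 -> Y
01 -> Y


Result: YYWYYYY


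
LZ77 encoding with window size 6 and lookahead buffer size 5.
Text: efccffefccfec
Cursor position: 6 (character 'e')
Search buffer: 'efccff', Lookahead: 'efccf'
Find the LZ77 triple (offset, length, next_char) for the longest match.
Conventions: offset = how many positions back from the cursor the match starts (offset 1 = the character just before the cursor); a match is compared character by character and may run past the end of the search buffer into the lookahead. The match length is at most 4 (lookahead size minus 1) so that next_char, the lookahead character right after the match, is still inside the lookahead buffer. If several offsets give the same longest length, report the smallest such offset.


Try each offset into the search buffer:
  offset=1 (pos 5, char 'f'): match length 0
  offset=2 (pos 4, char 'f'): match length 0
  offset=3 (pos 3, char 'c'): match length 0
  offset=4 (pos 2, char 'c'): match length 0
  offset=5 (pos 1, char 'f'): match length 0
  offset=6 (pos 0, char 'e'): match length 4
Longest match has length 4 at offset 6.
next_char = character at position 6 + 4 = 10 -> 'f'

Best match: offset=6, length=4 (matching 'efcc' starting at position 0)
LZ77 triple: (6, 4, 'f')


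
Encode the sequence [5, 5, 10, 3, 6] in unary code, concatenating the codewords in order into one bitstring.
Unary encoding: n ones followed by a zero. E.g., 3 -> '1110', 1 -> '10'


Encode each number as n ones followed by a terminating 0:
  5 -> 111110 (6 bits)
  5 -> 111110 (6 bits)
  10 -> 11111111110 (11 bits)
  3 -> 1110 (4 bits)
  6 -> 1111110 (7 bits)
Total length = 6 + 6 + 11 + 4 + 7 = 34 bits.

Unary([5, 5, 10, 3, 6]) = 1111101111101111111111011101111110 (34 bits)


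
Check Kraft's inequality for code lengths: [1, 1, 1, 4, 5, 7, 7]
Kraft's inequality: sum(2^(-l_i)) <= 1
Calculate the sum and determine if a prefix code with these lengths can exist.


Sum = 2^(-1) + 2^(-1) + 2^(-1) + 2^(-4) + 2^(-5) + 2^(-7) + 2^(-7)
    = 0.5 + 0.5 + 0.5 + 0.0625 + 0.03125 + 0.0078125 + 0.0078125
    = 206/128 = 1.609375
Since 1.609375 > 1, Kraft's inequality is NOT satisfied.
A prefix code with these lengths CANNOT exist.

Kraft sum = 1.609375. Not satisfied.


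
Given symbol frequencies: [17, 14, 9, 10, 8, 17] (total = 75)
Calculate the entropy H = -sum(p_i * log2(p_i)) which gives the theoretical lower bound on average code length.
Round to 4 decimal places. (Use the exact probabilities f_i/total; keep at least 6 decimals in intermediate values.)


Per-symbol terms -p_i * log2(p_i) with p_i = f_i/75:
  p = 17/75 = 0.226667: log2(p) = -2.141356, -p*log2(p) = 0.485374
  p = 14/75 = 0.186667: log2(p) = -2.421464, -p*log2(p) = 0.452007
  p = 9/75 = 0.120000: log2(p) = -3.058894, -p*log2(p) = 0.367067
  p = 10/75 = 0.133333: log2(p) = -2.906891, -p*log2(p) = 0.387585
  p = 8/75 = 0.106667: log2(p) = -3.228819, -p*log2(p) = 0.344407
  p = 17/75 = 0.226667: log2(p) = -2.141356, -p*log2(p) = 0.485374
H = 0.485374 + 0.452007 + 0.367067 + 0.387585 + 0.344407 + 0.485374 = 2.521814

H = 2.5218 bits/symbol
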